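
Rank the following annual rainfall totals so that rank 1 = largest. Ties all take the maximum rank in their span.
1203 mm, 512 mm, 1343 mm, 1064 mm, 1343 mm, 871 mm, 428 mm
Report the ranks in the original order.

Sorted (descending): 1343, 1343, 1203, 1064, 871, 512, 428
The 2 values of 1343 occupy positions 1–2 → each gets rank 2.

3, 6, 2, 4, 2, 5, 7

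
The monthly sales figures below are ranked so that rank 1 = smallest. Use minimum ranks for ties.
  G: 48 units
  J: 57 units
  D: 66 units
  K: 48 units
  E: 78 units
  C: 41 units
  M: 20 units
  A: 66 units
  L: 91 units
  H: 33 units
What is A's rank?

7

Sorted (ascending): 20, 33, 41, 48, 48, 57, 66, 66, 78, 91
The 2 values of 48 occupy positions 4–5 → each gets rank 4.
The 2 values of 66 occupy positions 7–8 → each gets rank 7.
A has value 66 units → rank 7.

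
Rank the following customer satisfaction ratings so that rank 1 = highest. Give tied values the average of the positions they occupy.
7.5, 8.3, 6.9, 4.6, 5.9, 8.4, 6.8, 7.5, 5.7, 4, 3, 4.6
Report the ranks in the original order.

Sorted (descending): 8.4, 8.3, 7.5, 7.5, 6.9, 6.8, 5.9, 5.7, 4.6, 4.6, 4, 3
The 2 values of 7.5 occupy positions 3–4 → average rank (3+4)/2 = 3.5.
The 2 values of 4.6 occupy positions 9–10 → average rank (9+10)/2 = 9.5.

3.5, 2, 5, 9.5, 7, 1, 6, 3.5, 8, 11, 12, 9.5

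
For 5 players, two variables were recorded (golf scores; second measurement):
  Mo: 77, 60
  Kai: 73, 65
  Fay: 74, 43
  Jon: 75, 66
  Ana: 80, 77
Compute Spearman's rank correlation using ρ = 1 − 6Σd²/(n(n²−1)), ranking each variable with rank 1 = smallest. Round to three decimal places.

Ranks of variable 1: 4, 1, 2, 3, 5
Ranks of variable 2: 2, 3, 1, 4, 5
d = r₁ − r₂: 2, -2, 1, -1, 0
d²: 4, 4, 1, 1, 0; Σd² = 10
ρ = 1 − 6·10/(5·24) = 1 − 60/120 = 0.500

0.500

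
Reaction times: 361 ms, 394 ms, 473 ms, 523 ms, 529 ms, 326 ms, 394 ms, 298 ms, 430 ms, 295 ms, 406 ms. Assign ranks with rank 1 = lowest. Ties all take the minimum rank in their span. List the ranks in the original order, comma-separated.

4, 5, 9, 10, 11, 3, 5, 2, 8, 1, 7

Sorted (ascending): 295, 298, 326, 361, 394, 394, 406, 430, 473, 523, 529
The 2 values of 394 occupy positions 5–6 → each gets rank 5.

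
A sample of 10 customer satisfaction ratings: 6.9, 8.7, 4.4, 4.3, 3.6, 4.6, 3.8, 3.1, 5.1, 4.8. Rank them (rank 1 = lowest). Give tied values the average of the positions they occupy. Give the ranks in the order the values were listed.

9, 10, 5, 4, 2, 6, 3, 1, 8, 7

Sorted (ascending): 3.1, 3.6, 3.8, 4.3, 4.4, 4.6, 4.8, 5.1, 6.9, 8.7
No ties — each value takes its position as its rank.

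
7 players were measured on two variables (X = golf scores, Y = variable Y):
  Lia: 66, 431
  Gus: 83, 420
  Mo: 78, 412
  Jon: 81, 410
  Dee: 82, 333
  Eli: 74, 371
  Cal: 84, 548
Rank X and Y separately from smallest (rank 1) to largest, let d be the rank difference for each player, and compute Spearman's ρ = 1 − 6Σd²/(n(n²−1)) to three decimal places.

0.214

Ranks of variable 1: 1, 6, 3, 4, 5, 2, 7
Ranks of variable 2: 6, 5, 4, 3, 1, 2, 7
d = r₁ − r₂: -5, 1, -1, 1, 4, 0, 0
d²: 25, 1, 1, 1, 16, 0, 0; Σd² = 44
ρ = 1 − 6·44/(7·48) = 1 − 264/336 = 0.214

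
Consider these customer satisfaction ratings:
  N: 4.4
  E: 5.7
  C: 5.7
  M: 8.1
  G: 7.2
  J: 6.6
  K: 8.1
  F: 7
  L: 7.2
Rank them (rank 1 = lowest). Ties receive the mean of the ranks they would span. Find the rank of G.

6.5

Sorted (ascending): 4.4, 5.7, 5.7, 6.6, 7, 7.2, 7.2, 8.1, 8.1
The 2 values of 5.7 occupy positions 2–3 → average rank (2+3)/2 = 2.5.
The 2 values of 7.2 occupy positions 6–7 → average rank (6+7)/2 = 6.5.
The 2 values of 8.1 occupy positions 8–9 → average rank (8+9)/2 = 8.5.
G has value 7.2 → rank 6.5.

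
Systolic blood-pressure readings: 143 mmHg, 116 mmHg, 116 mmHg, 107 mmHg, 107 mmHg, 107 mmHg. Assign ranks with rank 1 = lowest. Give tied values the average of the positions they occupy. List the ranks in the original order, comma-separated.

6, 4.5, 4.5, 2, 2, 2

Sorted (ascending): 107, 107, 107, 116, 116, 143
The 3 values of 107 occupy positions 1–3 → average rank 2.
The 2 values of 116 occupy positions 4–5 → average rank (4+5)/2 = 4.5.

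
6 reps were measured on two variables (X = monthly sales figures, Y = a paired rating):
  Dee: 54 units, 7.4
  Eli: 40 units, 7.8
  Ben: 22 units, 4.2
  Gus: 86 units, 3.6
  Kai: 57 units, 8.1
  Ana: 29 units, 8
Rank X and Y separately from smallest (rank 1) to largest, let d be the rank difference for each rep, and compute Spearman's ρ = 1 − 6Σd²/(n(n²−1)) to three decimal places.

-0.086

Ranks of variable 1: 4, 3, 1, 6, 5, 2
Ranks of variable 2: 3, 4, 2, 1, 6, 5
d = r₁ − r₂: 1, -1, -1, 5, -1, -3
d²: 1, 1, 1, 25, 1, 9; Σd² = 38
ρ = 1 − 6·38/(6·35) = 1 − 228/210 = -0.086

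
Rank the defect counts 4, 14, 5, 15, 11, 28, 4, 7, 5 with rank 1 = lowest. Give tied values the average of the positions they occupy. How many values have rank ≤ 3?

2

Sorted (ascending): 4, 4, 5, 5, 7, 11, 14, 15, 28
The 2 values of 4 occupy positions 1–2 → average rank (1+2)/2 = 1.5.
The 2 values of 5 occupy positions 3–4 → average rank (3+4)/2 = 3.5.
Ranks ≤ 3: {1.5, 1.5} → 2 values.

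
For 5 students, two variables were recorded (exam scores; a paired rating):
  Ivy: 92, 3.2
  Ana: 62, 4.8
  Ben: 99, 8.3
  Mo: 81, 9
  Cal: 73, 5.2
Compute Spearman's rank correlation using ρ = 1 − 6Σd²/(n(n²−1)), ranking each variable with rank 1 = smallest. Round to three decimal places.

Ranks of variable 1: 4, 1, 5, 3, 2
Ranks of variable 2: 1, 2, 4, 5, 3
d = r₁ − r₂: 3, -1, 1, -2, -1
d²: 9, 1, 1, 4, 1; Σd² = 16
ρ = 1 − 6·16/(5·24) = 1 − 96/120 = 0.200

0.200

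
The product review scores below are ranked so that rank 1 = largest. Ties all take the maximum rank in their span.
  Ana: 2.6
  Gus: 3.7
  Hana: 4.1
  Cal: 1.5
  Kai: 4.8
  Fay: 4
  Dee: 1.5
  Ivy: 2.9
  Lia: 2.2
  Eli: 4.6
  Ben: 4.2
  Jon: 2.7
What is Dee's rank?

12

Sorted (descending): 4.8, 4.6, 4.2, 4.1, 4, 3.7, 2.9, 2.7, 2.6, 2.2, 1.5, 1.5
The 2 values of 1.5 occupy positions 11–12 → each gets rank 12.
Dee has value 1.5 → rank 12.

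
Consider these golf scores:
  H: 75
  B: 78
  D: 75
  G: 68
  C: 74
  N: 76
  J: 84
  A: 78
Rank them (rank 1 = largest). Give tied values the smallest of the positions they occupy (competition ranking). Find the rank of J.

1

Sorted (descending): 84, 78, 78, 76, 75, 75, 74, 68
The 2 values of 78 occupy positions 2–3 → each gets rank 2.
The 2 values of 75 occupy positions 5–6 → each gets rank 5.
J has value 84 → rank 1.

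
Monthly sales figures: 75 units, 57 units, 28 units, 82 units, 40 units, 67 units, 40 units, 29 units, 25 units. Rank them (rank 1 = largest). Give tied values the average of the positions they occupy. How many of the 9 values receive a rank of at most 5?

4

Sorted (descending): 82, 75, 67, 57, 40, 40, 29, 28, 25
The 2 values of 40 occupy positions 5–6 → average rank (5+6)/2 = 5.5.
Ranks ≤ 5: {1, 2, 3, 4} → 4 values.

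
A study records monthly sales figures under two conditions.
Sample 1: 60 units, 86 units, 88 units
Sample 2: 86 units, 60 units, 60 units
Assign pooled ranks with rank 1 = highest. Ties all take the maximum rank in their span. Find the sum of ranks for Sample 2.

Sorted (descending): 88, 86, 86, 60, 60, 60
The 2 values of 86 occupy positions 2–3 → each gets rank 3.
The 3 values of 60 occupy positions 4–6 → each gets rank 6.
Sample 2 values → pooled ranks: 86→3, 60→6, 60→6
Rank sum = 3 + 6 + 6 = 15

15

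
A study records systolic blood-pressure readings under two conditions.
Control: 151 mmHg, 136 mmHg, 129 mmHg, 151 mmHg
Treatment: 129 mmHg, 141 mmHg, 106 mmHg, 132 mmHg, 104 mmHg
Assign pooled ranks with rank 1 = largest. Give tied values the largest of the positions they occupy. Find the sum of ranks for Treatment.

Sorted (descending): 151, 151, 141, 136, 132, 129, 129, 106, 104
The 2 values of 151 occupy positions 1–2 → each gets rank 2.
The 2 values of 129 occupy positions 6–7 → each gets rank 7.
Treatment values → pooled ranks: 129→7, 141→3, 106→8, 132→5, 104→9
Rank sum = 7 + 3 + 8 + 5 + 9 = 32

32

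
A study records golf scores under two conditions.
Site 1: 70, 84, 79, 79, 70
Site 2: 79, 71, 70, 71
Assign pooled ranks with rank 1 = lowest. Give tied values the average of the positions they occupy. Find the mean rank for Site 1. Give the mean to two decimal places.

Sorted (ascending): 70, 70, 70, 71, 71, 79, 79, 79, 84
The 3 values of 70 occupy positions 1–3 → average rank 2.
The 2 values of 71 occupy positions 4–5 → average rank (4+5)/2 = 4.5.
The 3 values of 79 occupy positions 6–8 → average rank 7.
Site 1 values → pooled ranks: 70→2, 84→9, 79→7, 79→7, 70→2
Mean rank = (2 + 9 + 7 + 7 + 2) / 5 = 5.40

5.40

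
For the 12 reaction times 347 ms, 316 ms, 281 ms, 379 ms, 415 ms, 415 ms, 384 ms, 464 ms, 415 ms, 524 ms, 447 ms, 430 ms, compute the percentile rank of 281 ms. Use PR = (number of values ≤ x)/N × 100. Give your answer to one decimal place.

8.3

N = 12.
Strictly below 281: 0. Equal to 281: 1.
PR = 1/12 × 100 = 8.3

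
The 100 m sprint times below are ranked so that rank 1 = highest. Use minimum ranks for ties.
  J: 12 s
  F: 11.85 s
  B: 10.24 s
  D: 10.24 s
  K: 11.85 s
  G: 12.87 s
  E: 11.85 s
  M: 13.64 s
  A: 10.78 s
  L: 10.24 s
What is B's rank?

8

Sorted (descending): 13.64, 12.87, 12, 11.85, 11.85, 11.85, 10.78, 10.24, 10.24, 10.24
The 3 values of 11.85 occupy positions 4–6 → each gets rank 4.
The 3 values of 10.24 occupy positions 8–10 → each gets rank 8.
B has value 10.24 s → rank 8.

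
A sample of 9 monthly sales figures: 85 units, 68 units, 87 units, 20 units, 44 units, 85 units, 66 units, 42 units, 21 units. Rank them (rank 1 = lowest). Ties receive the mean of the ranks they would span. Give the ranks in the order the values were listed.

7.5, 6, 9, 1, 4, 7.5, 5, 3, 2

Sorted (ascending): 20, 21, 42, 44, 66, 68, 85, 85, 87
The 2 values of 85 occupy positions 7–8 → average rank (7+8)/2 = 7.5.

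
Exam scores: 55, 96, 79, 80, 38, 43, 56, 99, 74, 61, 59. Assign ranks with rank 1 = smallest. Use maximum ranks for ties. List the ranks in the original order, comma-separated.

3, 10, 8, 9, 1, 2, 4, 11, 7, 6, 5

Sorted (ascending): 38, 43, 55, 56, 59, 61, 74, 79, 80, 96, 99
No ties — each value takes its position as its rank.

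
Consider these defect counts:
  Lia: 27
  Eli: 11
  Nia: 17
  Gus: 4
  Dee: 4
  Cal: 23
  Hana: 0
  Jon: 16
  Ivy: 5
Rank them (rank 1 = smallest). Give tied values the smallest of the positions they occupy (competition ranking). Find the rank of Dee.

Sorted (ascending): 0, 4, 4, 5, 11, 16, 17, 23, 27
The 2 values of 4 occupy positions 2–3 → each gets rank 2.
Dee has value 4 → rank 2.

2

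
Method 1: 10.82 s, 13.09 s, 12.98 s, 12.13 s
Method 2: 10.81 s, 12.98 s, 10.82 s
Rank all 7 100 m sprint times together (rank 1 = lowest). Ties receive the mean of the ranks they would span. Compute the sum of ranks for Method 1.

19

Sorted (ascending): 10.81, 10.82, 10.82, 12.13, 12.98, 12.98, 13.09
The 2 values of 10.82 occupy positions 2–3 → average rank (2+3)/2 = 2.5.
The 2 values of 12.98 occupy positions 5–6 → average rank (5+6)/2 = 5.5.
Method 1 values → pooled ranks: 10.82→2.5, 13.09→7, 12.98→5.5, 12.13→4
Rank sum = 2.5 + 7 + 5.5 + 4 = 19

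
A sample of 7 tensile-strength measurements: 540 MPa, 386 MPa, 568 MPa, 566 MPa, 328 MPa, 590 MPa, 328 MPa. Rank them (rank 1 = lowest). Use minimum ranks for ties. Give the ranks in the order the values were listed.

4, 3, 6, 5, 1, 7, 1

Sorted (ascending): 328, 328, 386, 540, 566, 568, 590
The 2 values of 328 occupy positions 1–2 → each gets rank 1.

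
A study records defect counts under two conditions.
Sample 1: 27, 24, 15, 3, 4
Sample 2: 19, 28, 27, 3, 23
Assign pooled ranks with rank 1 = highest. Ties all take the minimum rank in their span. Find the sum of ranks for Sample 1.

30

Sorted (descending): 28, 27, 27, 24, 23, 19, 15, 4, 3, 3
The 2 values of 27 occupy positions 2–3 → each gets rank 2.
The 2 values of 3 occupy positions 9–10 → each gets rank 9.
Sample 1 values → pooled ranks: 27→2, 24→4, 15→7, 3→9, 4→8
Rank sum = 2 + 4 + 7 + 9 + 8 = 30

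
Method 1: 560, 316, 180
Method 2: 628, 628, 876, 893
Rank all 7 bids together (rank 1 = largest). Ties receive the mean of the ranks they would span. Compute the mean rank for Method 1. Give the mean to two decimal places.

6.00

Sorted (descending): 893, 876, 628, 628, 560, 316, 180
The 2 values of 628 occupy positions 3–4 → average rank (3+4)/2 = 3.5.
Method 1 values → pooled ranks: 560→5, 316→6, 180→7
Mean rank = (5 + 6 + 7) / 3 = 6.00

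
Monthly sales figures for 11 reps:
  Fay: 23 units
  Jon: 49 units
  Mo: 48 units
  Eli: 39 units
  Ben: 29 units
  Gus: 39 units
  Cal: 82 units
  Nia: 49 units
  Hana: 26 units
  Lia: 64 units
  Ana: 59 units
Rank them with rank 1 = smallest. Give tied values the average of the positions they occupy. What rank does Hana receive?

2

Sorted (ascending): 23, 26, 29, 39, 39, 48, 49, 49, 59, 64, 82
The 2 values of 39 occupy positions 4–5 → average rank (4+5)/2 = 4.5.
The 2 values of 49 occupy positions 7–8 → average rank (7+8)/2 = 7.5.
Hana has value 26 units → rank 2.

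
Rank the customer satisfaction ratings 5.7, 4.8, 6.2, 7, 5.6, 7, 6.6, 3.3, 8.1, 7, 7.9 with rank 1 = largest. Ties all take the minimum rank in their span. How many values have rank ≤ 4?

5

Sorted (descending): 8.1, 7.9, 7, 7, 7, 6.6, 6.2, 5.7, 5.6, 4.8, 3.3
The 3 values of 7 occupy positions 3–5 → each gets rank 3.
Ranks ≤ 4: {1, 2, 3, 3, 3} → 5 values.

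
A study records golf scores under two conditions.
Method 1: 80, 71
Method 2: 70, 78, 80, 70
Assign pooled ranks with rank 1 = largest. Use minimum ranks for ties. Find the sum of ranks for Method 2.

Sorted (descending): 80, 80, 78, 71, 70, 70
The 2 values of 80 occupy positions 1–2 → each gets rank 1.
The 2 values of 70 occupy positions 5–6 → each gets rank 5.
Method 2 values → pooled ranks: 70→5, 78→3, 80→1, 70→5
Rank sum = 5 + 3 + 1 + 5 = 14

14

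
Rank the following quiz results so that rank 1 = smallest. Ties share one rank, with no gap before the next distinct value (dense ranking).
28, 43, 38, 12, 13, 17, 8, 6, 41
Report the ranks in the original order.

Sorted (ascending): 6, 8, 12, 13, 17, 28, 38, 41, 43
No ties — each value takes its position as its rank.

6, 9, 7, 3, 4, 5, 2, 1, 8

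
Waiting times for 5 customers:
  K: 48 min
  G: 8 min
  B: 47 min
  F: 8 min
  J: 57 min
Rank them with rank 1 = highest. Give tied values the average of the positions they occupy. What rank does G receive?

Sorted (descending): 57, 48, 47, 8, 8
The 2 values of 8 occupy positions 4–5 → average rank (4+5)/2 = 4.5.
G has value 8 min → rank 4.5.

4.5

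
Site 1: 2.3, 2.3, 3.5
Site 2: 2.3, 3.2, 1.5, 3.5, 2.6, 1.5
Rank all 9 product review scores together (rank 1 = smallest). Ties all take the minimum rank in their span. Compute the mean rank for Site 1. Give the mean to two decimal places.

4.67

Sorted (ascending): 1.5, 1.5, 2.3, 2.3, 2.3, 2.6, 3.2, 3.5, 3.5
The 2 values of 1.5 occupy positions 1–2 → each gets rank 1.
The 3 values of 2.3 occupy positions 3–5 → each gets rank 3.
The 2 values of 3.5 occupy positions 8–9 → each gets rank 8.
Site 1 values → pooled ranks: 2.3→3, 2.3→3, 3.5→8
Mean rank = (3 + 3 + 8) / 3 = 4.67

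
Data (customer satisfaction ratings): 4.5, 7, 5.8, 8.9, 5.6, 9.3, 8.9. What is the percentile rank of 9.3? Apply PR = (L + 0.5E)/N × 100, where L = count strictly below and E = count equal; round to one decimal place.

N = 7.
Strictly below 9.3: 6. Equal to 9.3: 1.
PR = (6 + 0.5·1)/7 × 100 = 92.9

92.9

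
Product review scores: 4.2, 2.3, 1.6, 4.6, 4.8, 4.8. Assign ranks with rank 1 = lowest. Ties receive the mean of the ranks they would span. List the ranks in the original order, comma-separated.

3, 2, 1, 4, 5.5, 5.5

Sorted (ascending): 1.6, 2.3, 4.2, 4.6, 4.8, 4.8
The 2 values of 4.8 occupy positions 5–6 → average rank (5+6)/2 = 5.5.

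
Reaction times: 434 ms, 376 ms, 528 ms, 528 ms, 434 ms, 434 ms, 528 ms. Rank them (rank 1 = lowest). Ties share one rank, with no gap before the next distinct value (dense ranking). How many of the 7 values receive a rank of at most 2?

4

Sorted (ascending): 376, 434, 434, 434, 528, 528, 528
The 3 values of 434 share dense rank 2.
The 3 values of 528 share dense rank 3.
Remaining distinct values take the next consecutive integers.
Ranks ≤ 2: {1, 2, 2, 2} → 4 values.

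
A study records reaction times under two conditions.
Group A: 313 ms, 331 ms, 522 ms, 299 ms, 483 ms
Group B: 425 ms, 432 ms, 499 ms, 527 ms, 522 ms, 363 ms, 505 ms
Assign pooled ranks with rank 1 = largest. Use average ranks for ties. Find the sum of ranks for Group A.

Sorted (descending): 527, 522, 522, 505, 499, 483, 432, 425, 363, 331, 313, 299
The 2 values of 522 occupy positions 2–3 → average rank (2+3)/2 = 2.5.
Group A values → pooled ranks: 313→11, 331→10, 522→2.5, 299→12, 483→6
Rank sum = 11 + 10 + 2.5 + 12 + 6 = 41.5

41.5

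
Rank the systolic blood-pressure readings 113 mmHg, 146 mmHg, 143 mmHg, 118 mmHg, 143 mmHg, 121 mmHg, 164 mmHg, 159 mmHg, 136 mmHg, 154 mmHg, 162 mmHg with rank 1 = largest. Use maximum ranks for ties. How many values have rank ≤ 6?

Sorted (descending): 164, 162, 159, 154, 146, 143, 143, 136, 121, 118, 113
The 2 values of 143 occupy positions 6–7 → each gets rank 7.
Ranks ≤ 6: {1, 2, 3, 4, 5} → 5 values.

5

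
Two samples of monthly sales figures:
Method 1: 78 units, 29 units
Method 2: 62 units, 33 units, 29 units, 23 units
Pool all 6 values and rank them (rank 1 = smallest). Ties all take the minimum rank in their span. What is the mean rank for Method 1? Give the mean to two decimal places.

Sorted (ascending): 23, 29, 29, 33, 62, 78
The 2 values of 29 occupy positions 2–3 → each gets rank 2.
Method 1 values → pooled ranks: 78→6, 29→2
Mean rank = (6 + 2) / 2 = 4.00

4.00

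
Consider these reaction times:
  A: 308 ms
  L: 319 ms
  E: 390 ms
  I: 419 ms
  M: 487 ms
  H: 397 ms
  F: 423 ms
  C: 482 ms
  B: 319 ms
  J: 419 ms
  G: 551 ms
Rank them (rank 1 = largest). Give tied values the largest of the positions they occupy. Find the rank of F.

4

Sorted (descending): 551, 487, 482, 423, 419, 419, 397, 390, 319, 319, 308
The 2 values of 419 occupy positions 5–6 → each gets rank 6.
The 2 values of 319 occupy positions 9–10 → each gets rank 10.
F has value 423 ms → rank 4.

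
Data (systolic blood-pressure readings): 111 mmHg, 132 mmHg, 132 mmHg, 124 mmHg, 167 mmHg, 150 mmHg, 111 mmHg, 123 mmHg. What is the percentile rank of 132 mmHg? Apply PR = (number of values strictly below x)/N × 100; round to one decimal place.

N = 8.
Strictly below 132: 4. Equal to 132: 2.
PR = 4/8 × 100 = 50.0

50.0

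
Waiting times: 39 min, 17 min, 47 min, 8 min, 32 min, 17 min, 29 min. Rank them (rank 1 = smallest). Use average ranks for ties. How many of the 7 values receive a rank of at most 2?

1

Sorted (ascending): 8, 17, 17, 29, 32, 39, 47
The 2 values of 17 occupy positions 2–3 → average rank (2+3)/2 = 2.5.
Ranks ≤ 2: {1} → 1 value.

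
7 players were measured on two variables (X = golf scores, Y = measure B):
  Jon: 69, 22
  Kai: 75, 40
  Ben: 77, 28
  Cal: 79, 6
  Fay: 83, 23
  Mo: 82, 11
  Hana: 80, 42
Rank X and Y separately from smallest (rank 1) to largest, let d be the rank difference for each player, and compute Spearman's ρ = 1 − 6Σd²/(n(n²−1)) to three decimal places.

-0.107

Ranks of variable 1: 1, 2, 3, 4, 7, 6, 5
Ranks of variable 2: 3, 6, 5, 1, 4, 2, 7
d = r₁ − r₂: -2, -4, -2, 3, 3, 4, -2
d²: 4, 16, 4, 9, 9, 16, 4; Σd² = 62
ρ = 1 − 6·62/(7·48) = 1 − 372/336 = -0.107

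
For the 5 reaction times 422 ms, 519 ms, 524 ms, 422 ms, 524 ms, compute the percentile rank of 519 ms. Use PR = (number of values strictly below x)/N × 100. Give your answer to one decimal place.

N = 5.
Strictly below 519: 2. Equal to 519: 1.
PR = 2/5 × 100 = 40.0

40.0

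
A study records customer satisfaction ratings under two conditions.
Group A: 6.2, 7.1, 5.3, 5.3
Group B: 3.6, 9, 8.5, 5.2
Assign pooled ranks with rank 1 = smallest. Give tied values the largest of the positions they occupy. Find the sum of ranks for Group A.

Sorted (ascending): 3.6, 5.2, 5.3, 5.3, 6.2, 7.1, 8.5, 9
The 2 values of 5.3 occupy positions 3–4 → each gets rank 4.
Group A values → pooled ranks: 6.2→5, 7.1→6, 5.3→4, 5.3→4
Rank sum = 5 + 6 + 4 + 4 = 19

19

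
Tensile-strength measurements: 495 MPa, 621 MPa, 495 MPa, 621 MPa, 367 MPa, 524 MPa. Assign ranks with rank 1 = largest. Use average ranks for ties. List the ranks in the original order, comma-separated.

Sorted (descending): 621, 621, 524, 495, 495, 367
The 2 values of 621 occupy positions 1–2 → average rank (1+2)/2 = 1.5.
The 2 values of 495 occupy positions 4–5 → average rank (4+5)/2 = 4.5.

4.5, 1.5, 4.5, 1.5, 6, 3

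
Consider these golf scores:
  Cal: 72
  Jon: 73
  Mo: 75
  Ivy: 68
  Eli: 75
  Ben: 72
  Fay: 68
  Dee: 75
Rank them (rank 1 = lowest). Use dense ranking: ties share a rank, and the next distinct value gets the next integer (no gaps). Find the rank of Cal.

2

Sorted (ascending): 68, 68, 72, 72, 73, 75, 75, 75
The 2 values of 68 share dense rank 1.
The 2 values of 72 share dense rank 2.
The 3 values of 75 share dense rank 4.
Remaining distinct values take the next consecutive integers.
Cal has value 72 → rank 2.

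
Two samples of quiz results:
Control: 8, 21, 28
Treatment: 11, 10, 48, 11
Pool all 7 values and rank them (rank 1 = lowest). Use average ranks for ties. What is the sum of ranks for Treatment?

16

Sorted (ascending): 8, 10, 11, 11, 21, 28, 48
The 2 values of 11 occupy positions 3–4 → average rank (3+4)/2 = 3.5.
Treatment values → pooled ranks: 11→3.5, 10→2, 48→7, 11→3.5
Rank sum = 3.5 + 2 + 7 + 3.5 = 16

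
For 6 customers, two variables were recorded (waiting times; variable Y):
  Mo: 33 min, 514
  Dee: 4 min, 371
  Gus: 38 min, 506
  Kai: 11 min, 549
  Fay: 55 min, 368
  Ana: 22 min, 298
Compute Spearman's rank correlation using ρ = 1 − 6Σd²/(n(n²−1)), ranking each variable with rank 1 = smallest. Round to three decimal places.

-0.200

Ranks of variable 1: 4, 1, 5, 2, 6, 3
Ranks of variable 2: 5, 3, 4, 6, 2, 1
d = r₁ − r₂: -1, -2, 1, -4, 4, 2
d²: 1, 4, 1, 16, 16, 4; Σd² = 42
ρ = 1 − 6·42/(6·35) = 1 − 252/210 = -0.200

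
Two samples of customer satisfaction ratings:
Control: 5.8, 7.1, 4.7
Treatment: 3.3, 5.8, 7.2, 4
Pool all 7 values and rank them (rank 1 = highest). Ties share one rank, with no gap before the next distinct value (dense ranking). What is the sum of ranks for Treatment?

15

Sorted (descending): 7.2, 7.1, 5.8, 5.8, 4.7, 4, 3.3
The 2 values of 5.8 share dense rank 3.
Remaining distinct values take the next consecutive integers.
Treatment values → pooled ranks: 3.3→6, 5.8→3, 7.2→1, 4→5
Rank sum = 6 + 3 + 1 + 5 = 15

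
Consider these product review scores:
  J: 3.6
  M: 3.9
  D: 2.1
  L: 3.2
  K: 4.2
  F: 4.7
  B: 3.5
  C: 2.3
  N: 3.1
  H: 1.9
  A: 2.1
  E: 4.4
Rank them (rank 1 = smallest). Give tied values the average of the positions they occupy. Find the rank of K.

Sorted (ascending): 1.9, 2.1, 2.1, 2.3, 3.1, 3.2, 3.5, 3.6, 3.9, 4.2, 4.4, 4.7
The 2 values of 2.1 occupy positions 2–3 → average rank (2+3)/2 = 2.5.
K has value 4.2 → rank 10.

10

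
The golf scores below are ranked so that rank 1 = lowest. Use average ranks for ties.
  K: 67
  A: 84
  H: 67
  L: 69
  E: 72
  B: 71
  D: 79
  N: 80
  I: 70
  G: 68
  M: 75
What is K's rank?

1.5

Sorted (ascending): 67, 67, 68, 69, 70, 71, 72, 75, 79, 80, 84
The 2 values of 67 occupy positions 1–2 → average rank (1+2)/2 = 1.5.
K has value 67 → rank 1.5.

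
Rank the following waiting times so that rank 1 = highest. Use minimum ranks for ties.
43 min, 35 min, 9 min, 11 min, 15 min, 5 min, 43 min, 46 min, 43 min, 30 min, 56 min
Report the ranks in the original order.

Sorted (descending): 56, 46, 43, 43, 43, 35, 30, 15, 11, 9, 5
The 3 values of 43 occupy positions 3–5 → each gets rank 3.

3, 6, 10, 9, 8, 11, 3, 2, 3, 7, 1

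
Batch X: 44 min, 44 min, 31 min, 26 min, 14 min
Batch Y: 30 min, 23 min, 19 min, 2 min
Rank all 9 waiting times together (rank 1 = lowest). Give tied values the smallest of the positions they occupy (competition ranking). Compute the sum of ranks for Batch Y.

14

Sorted (ascending): 2, 14, 19, 23, 26, 30, 31, 44, 44
The 2 values of 44 occupy positions 8–9 → each gets rank 8.
Batch Y values → pooled ranks: 30→6, 23→4, 19→3, 2→1
Rank sum = 6 + 4 + 3 + 1 = 14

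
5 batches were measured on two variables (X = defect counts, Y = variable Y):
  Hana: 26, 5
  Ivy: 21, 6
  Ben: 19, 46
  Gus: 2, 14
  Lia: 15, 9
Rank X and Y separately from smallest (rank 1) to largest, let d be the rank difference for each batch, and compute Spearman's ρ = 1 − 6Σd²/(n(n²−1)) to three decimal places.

-0.700

Ranks of variable 1: 5, 4, 3, 1, 2
Ranks of variable 2: 1, 2, 5, 4, 3
d = r₁ − r₂: 4, 2, -2, -3, -1
d²: 16, 4, 4, 9, 1; Σd² = 34
ρ = 1 − 6·34/(5·24) = 1 − 204/120 = -0.700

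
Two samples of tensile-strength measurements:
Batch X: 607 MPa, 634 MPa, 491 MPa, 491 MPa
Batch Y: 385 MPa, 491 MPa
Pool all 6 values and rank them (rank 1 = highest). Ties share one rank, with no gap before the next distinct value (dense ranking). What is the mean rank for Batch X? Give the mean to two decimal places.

Sorted (descending): 634, 607, 491, 491, 491, 385
The 3 values of 491 share dense rank 3.
Remaining distinct values take the next consecutive integers.
Batch X values → pooled ranks: 607→2, 634→1, 491→3, 491→3
Mean rank = (2 + 1 + 3 + 3) / 4 = 2.25

2.25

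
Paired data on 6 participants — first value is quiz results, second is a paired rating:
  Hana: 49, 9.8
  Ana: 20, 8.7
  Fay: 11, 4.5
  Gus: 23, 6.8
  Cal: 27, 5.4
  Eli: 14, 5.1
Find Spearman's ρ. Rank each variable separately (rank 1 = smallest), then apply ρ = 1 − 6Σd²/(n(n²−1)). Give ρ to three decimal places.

0.771

Ranks of variable 1: 6, 3, 1, 4, 5, 2
Ranks of variable 2: 6, 5, 1, 4, 3, 2
d = r₁ − r₂: 0, -2, 0, 0, 2, 0
d²: 0, 4, 0, 0, 4, 0; Σd² = 8
ρ = 1 − 6·8/(6·35) = 1 − 48/210 = 0.771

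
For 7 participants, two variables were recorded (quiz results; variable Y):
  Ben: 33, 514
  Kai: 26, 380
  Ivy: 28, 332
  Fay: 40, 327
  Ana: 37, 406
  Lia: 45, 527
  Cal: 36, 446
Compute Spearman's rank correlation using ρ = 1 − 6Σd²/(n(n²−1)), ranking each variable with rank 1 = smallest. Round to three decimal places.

Ranks of variable 1: 3, 1, 2, 6, 5, 7, 4
Ranks of variable 2: 6, 3, 2, 1, 4, 7, 5
d = r₁ − r₂: -3, -2, 0, 5, 1, 0, -1
d²: 9, 4, 0, 25, 1, 0, 1; Σd² = 40
ρ = 1 − 6·40/(7·48) = 1 − 240/336 = 0.286

0.286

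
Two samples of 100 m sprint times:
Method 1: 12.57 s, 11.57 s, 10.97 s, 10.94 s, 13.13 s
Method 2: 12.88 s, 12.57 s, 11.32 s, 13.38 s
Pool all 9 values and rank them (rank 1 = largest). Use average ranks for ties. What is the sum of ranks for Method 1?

Sorted (descending): 13.38, 13.13, 12.88, 12.57, 12.57, 11.57, 11.32, 10.97, 10.94
The 2 values of 12.57 occupy positions 4–5 → average rank (4+5)/2 = 4.5.
Method 1 values → pooled ranks: 12.57→4.5, 11.57→6, 10.97→8, 10.94→9, 13.13→2
Rank sum = 4.5 + 6 + 8 + 9 + 2 = 29.5

29.5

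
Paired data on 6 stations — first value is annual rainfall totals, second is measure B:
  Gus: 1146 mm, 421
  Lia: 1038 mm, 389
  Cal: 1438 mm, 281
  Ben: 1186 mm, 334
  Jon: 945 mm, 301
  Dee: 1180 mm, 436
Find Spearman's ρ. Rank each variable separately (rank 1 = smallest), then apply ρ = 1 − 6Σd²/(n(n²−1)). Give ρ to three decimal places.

-0.200

Ranks of variable 1: 3, 2, 6, 5, 1, 4
Ranks of variable 2: 5, 4, 1, 3, 2, 6
d = r₁ − r₂: -2, -2, 5, 2, -1, -2
d²: 4, 4, 25, 4, 1, 4; Σd² = 42
ρ = 1 − 6·42/(6·35) = 1 − 252/210 = -0.200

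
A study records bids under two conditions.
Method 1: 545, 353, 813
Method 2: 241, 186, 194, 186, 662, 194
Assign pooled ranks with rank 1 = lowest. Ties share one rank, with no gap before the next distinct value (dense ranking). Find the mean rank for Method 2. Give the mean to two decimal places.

2.50

Sorted (ascending): 186, 186, 194, 194, 241, 353, 545, 662, 813
The 2 values of 186 share dense rank 1.
The 2 values of 194 share dense rank 2.
Remaining distinct values take the next consecutive integers.
Method 2 values → pooled ranks: 241→3, 186→1, 194→2, 186→1, 662→6, 194→2
Mean rank = (3 + 1 + 2 + 1 + 6 + 2) / 6 = 2.50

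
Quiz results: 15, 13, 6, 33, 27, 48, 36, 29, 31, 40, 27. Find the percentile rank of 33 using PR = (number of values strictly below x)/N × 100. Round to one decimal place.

63.6

N = 11.
Strictly below 33: 7. Equal to 33: 1.
PR = 7/11 × 100 = 63.6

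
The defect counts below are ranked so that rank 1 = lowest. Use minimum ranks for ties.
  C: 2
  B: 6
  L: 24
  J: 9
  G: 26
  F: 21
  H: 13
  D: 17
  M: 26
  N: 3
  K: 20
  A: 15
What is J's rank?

Sorted (ascending): 2, 3, 6, 9, 13, 15, 17, 20, 21, 24, 26, 26
The 2 values of 26 occupy positions 11–12 → each gets rank 11.
J has value 9 → rank 4.

4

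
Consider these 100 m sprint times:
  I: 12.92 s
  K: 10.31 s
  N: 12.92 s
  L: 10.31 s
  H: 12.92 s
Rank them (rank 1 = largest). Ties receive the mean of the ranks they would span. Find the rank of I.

Sorted (descending): 12.92, 12.92, 12.92, 10.31, 10.31
The 3 values of 12.92 occupy positions 1–3 → average rank 2.
The 2 values of 10.31 occupy positions 4–5 → average rank (4+5)/2 = 4.5.
I has value 12.92 s → rank 2.

2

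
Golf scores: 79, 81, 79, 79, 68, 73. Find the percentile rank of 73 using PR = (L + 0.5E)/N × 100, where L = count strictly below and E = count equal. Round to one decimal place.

25.0

N = 6.
Strictly below 73: 1. Equal to 73: 1.
PR = (1 + 0.5·1)/6 × 100 = 25.0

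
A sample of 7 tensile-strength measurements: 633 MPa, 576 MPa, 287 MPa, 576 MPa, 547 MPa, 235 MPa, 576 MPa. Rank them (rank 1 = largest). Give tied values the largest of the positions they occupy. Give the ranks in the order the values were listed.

1, 4, 6, 4, 5, 7, 4

Sorted (descending): 633, 576, 576, 576, 547, 287, 235
The 3 values of 576 occupy positions 2–4 → each gets rank 4.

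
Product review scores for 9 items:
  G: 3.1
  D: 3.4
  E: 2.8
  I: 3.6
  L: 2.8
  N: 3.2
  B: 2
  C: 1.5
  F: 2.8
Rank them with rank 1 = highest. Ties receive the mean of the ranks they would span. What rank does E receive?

6

Sorted (descending): 3.6, 3.4, 3.2, 3.1, 2.8, 2.8, 2.8, 2, 1.5
The 3 values of 2.8 occupy positions 5–7 → average rank 6.
E has value 2.8 → rank 6.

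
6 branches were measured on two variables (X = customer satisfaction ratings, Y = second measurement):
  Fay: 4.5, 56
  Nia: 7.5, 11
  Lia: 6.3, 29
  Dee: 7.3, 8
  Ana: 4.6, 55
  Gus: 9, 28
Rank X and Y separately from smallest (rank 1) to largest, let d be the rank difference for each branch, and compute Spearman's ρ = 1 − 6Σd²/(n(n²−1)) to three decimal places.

-0.771

Ranks of variable 1: 1, 5, 3, 4, 2, 6
Ranks of variable 2: 6, 2, 4, 1, 5, 3
d = r₁ − r₂: -5, 3, -1, 3, -3, 3
d²: 25, 9, 1, 9, 9, 9; Σd² = 62
ρ = 1 − 6·62/(6·35) = 1 − 372/210 = -0.771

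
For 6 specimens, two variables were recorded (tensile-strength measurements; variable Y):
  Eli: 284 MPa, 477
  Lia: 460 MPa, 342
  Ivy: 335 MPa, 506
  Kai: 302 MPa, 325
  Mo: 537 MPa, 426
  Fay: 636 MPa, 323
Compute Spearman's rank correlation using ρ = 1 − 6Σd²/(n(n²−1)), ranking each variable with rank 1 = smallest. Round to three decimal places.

-0.486

Ranks of variable 1: 1, 4, 3, 2, 5, 6
Ranks of variable 2: 5, 3, 6, 2, 4, 1
d = r₁ − r₂: -4, 1, -3, 0, 1, 5
d²: 16, 1, 9, 0, 1, 25; Σd² = 52
ρ = 1 − 6·52/(6·35) = 1 − 312/210 = -0.486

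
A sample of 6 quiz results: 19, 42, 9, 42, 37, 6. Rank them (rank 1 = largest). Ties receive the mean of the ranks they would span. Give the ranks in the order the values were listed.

Sorted (descending): 42, 42, 37, 19, 9, 6
The 2 values of 42 occupy positions 1–2 → average rank (1+2)/2 = 1.5.

4, 1.5, 5, 1.5, 3, 6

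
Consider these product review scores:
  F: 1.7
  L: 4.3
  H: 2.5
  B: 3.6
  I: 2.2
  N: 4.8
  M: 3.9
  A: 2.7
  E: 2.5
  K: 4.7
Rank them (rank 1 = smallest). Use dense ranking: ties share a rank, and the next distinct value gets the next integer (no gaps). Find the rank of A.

Sorted (ascending): 1.7, 2.2, 2.5, 2.5, 2.7, 3.6, 3.9, 4.3, 4.7, 4.8
The 2 values of 2.5 share dense rank 3.
Remaining distinct values take the next consecutive integers.
A has value 2.7 → rank 4.

4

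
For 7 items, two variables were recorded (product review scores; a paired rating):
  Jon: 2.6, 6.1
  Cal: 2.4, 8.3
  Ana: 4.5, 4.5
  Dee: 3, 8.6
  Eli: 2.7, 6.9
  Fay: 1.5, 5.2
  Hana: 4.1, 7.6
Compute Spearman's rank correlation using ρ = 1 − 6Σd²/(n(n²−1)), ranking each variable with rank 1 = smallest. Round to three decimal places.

-0.036

Ranks of variable 1: 3, 2, 7, 5, 4, 1, 6
Ranks of variable 2: 3, 6, 1, 7, 4, 2, 5
d = r₁ − r₂: 0, -4, 6, -2, 0, -1, 1
d²: 0, 16, 36, 4, 0, 1, 1; Σd² = 58
ρ = 1 − 6·58/(7·48) = 1 − 348/336 = -0.036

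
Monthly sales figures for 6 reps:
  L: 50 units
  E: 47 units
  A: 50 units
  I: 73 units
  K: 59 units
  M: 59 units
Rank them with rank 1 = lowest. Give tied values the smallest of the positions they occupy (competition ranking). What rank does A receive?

Sorted (ascending): 47, 50, 50, 59, 59, 73
The 2 values of 50 occupy positions 2–3 → each gets rank 2.
The 2 values of 59 occupy positions 4–5 → each gets rank 4.
A has value 50 units → rank 2.

2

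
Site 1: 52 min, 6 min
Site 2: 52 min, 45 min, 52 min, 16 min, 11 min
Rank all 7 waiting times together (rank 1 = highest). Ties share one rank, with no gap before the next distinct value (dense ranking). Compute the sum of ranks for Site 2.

Sorted (descending): 52, 52, 52, 45, 16, 11, 6
The 3 values of 52 share dense rank 1.
Remaining distinct values take the next consecutive integers.
Site 2 values → pooled ranks: 52→1, 45→2, 52→1, 16→3, 11→4
Rank sum = 1 + 2 + 1 + 3 + 4 = 11

11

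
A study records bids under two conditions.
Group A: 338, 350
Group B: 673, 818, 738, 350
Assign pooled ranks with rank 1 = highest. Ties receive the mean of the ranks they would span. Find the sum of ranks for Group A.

10.5

Sorted (descending): 818, 738, 673, 350, 350, 338
The 2 values of 350 occupy positions 4–5 → average rank (4+5)/2 = 4.5.
Group A values → pooled ranks: 338→6, 350→4.5
Rank sum = 6 + 4.5 = 10.5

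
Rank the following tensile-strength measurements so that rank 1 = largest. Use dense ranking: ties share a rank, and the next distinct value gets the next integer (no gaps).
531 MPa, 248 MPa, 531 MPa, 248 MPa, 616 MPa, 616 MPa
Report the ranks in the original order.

2, 3, 2, 3, 1, 1

Sorted (descending): 616, 616, 531, 531, 248, 248
The 2 values of 616 share dense rank 1.
The 2 values of 531 share dense rank 2.
The 2 values of 248 share dense rank 3.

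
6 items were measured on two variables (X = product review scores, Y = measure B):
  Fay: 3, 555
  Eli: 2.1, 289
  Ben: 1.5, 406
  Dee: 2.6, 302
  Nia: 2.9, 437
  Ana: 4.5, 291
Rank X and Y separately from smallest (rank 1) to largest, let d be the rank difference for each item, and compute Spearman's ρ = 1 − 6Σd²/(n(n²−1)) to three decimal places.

0.200

Ranks of variable 1: 5, 2, 1, 3, 4, 6
Ranks of variable 2: 6, 1, 4, 3, 5, 2
d = r₁ − r₂: -1, 1, -3, 0, -1, 4
d²: 1, 1, 9, 0, 1, 16; Σd² = 28
ρ = 1 − 6·28/(6·35) = 1 − 168/210 = 0.200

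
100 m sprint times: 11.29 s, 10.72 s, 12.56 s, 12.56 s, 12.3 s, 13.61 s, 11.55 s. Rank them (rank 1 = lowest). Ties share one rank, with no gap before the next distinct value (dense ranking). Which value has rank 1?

10.72

Sorted (ascending): 10.72, 11.29, 11.55, 12.3, 12.56, 12.56, 13.61
The 2 values of 12.56 share dense rank 5.
Remaining distinct values take the next consecutive integers.
Rank 1 → value 10.72.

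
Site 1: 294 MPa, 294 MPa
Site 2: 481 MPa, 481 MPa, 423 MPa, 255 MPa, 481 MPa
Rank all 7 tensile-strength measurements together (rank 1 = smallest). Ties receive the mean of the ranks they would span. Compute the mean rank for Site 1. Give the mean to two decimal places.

2.50

Sorted (ascending): 255, 294, 294, 423, 481, 481, 481
The 2 values of 294 occupy positions 2–3 → average rank (2+3)/2 = 2.5.
The 3 values of 481 occupy positions 5–7 → average rank 6.
Site 1 values → pooled ranks: 294→2.5, 294→2.5
Mean rank = (2.5 + 2.5) / 2 = 2.50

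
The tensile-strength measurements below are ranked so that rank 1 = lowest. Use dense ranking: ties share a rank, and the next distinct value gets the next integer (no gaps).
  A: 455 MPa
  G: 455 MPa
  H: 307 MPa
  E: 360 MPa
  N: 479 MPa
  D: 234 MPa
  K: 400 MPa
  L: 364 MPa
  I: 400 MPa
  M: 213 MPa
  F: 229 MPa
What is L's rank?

6

Sorted (ascending): 213, 229, 234, 307, 360, 364, 400, 400, 455, 455, 479
The 2 values of 400 share dense rank 7.
The 2 values of 455 share dense rank 8.
Remaining distinct values take the next consecutive integers.
L has value 364 MPa → rank 6.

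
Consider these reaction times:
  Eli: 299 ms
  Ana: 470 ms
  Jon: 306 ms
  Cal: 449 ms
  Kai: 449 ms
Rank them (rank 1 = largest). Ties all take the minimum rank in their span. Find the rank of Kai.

Sorted (descending): 470, 449, 449, 306, 299
The 2 values of 449 occupy positions 2–3 → each gets rank 2.
Kai has value 449 ms → rank 2.

2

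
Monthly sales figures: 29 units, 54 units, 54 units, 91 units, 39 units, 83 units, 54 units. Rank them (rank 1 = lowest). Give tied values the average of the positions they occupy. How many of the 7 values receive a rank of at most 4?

5

Sorted (ascending): 29, 39, 54, 54, 54, 83, 91
The 3 values of 54 occupy positions 3–5 → average rank 4.
Ranks ≤ 4: {1, 2, 4, 4, 4} → 5 values.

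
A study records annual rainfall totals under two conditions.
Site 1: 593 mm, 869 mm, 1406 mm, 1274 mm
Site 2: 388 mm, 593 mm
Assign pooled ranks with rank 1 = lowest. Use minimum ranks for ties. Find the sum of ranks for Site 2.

3

Sorted (ascending): 388, 593, 593, 869, 1274, 1406
The 2 values of 593 occupy positions 2–3 → each gets rank 2.
Site 2 values → pooled ranks: 388→1, 593→2
Rank sum = 1 + 2 = 3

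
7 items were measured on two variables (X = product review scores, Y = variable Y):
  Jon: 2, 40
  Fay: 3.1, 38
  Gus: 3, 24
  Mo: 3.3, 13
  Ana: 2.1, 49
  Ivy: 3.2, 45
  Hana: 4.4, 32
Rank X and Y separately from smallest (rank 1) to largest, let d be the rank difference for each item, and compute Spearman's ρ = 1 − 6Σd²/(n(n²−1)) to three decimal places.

-0.500

Ranks of variable 1: 1, 4, 3, 6, 2, 5, 7
Ranks of variable 2: 5, 4, 2, 1, 7, 6, 3
d = r₁ − r₂: -4, 0, 1, 5, -5, -1, 4
d²: 16, 0, 1, 25, 25, 1, 16; Σd² = 84
ρ = 1 − 6·84/(7·48) = 1 − 504/336 = -0.500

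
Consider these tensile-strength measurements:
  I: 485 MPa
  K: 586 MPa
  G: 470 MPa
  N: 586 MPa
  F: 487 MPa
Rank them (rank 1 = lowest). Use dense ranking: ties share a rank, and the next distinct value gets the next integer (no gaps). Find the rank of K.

4

Sorted (ascending): 470, 485, 487, 586, 586
The 2 values of 586 share dense rank 4.
Remaining distinct values take the next consecutive integers.
K has value 586 MPa → rank 4.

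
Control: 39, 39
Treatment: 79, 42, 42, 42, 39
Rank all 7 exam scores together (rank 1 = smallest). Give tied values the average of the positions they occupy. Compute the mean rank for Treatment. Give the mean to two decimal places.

Sorted (ascending): 39, 39, 39, 42, 42, 42, 79
The 3 values of 39 occupy positions 1–3 → average rank 2.
The 3 values of 42 occupy positions 4–6 → average rank 5.
Treatment values → pooled ranks: 79→7, 42→5, 42→5, 42→5, 39→2
Mean rank = (7 + 5 + 5 + 5 + 2) / 5 = 4.80

4.80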